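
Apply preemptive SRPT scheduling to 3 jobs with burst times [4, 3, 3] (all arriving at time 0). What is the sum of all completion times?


Since all jobs arrive at t=0, SRPT equals SPT ordering.
SPT order: [3, 3, 4]
Completion times:
  Job 1: p=3, C=3
  Job 2: p=3, C=6
  Job 3: p=4, C=10
Total completion time = 3 + 6 + 10 = 19

19


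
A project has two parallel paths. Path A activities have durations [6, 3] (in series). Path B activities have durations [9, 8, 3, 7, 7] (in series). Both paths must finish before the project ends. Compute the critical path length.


Path A total = 6 + 3 = 9
Path B total = 9 + 8 + 3 + 7 + 7 = 34
Critical path = longest path = max(9, 34) = 34

34


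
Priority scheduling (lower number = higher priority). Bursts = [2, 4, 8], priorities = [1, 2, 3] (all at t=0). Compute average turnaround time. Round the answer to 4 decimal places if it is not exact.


Sort by priority (ascending = highest first):
Order: [(1, 2), (2, 4), (3, 8)]
Completion times:
  Priority 1, burst=2, C=2
  Priority 2, burst=4, C=6
  Priority 3, burst=8, C=14
Average turnaround = 22/3 = 7.3333

7.3333


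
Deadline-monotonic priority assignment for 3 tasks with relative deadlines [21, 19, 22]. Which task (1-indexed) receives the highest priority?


Sort tasks by relative deadline (ascending):
  Task 2: deadline = 19
  Task 1: deadline = 21
  Task 3: deadline = 22
Priority order (highest first): [2, 1, 3]
Highest priority task = 2

2


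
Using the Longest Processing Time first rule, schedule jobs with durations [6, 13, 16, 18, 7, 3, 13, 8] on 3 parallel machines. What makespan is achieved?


Sort jobs in decreasing order (LPT): [18, 16, 13, 13, 8, 7, 6, 3]
Assign each job to the least loaded machine:
  Machine 1: jobs [18, 7, 3], load = 28
  Machine 2: jobs [16, 8, 6], load = 30
  Machine 3: jobs [13, 13], load = 26
Makespan = max load = 30

30


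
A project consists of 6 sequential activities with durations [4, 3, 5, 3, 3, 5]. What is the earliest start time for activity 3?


Activity 3 starts after activities 1 through 2 complete.
Predecessor durations: [4, 3]
ES = 4 + 3 = 7

7


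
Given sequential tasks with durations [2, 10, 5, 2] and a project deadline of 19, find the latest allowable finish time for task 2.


LF(activity 2) = deadline - sum of successor durations
Successors: activities 3 through 4 with durations [5, 2]
Sum of successor durations = 7
LF = 19 - 7 = 12

12


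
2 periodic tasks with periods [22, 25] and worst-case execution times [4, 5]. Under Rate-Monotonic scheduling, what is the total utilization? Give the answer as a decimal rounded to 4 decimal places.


Compute individual utilizations (exact fractions):
  Task 1: C/T = 4/22 = 2/11 (approx. 0.1818)
  Task 2: C/T = 5/25 = 1/5 (approx. 0.2)
Total utilization U = 2/11 + 1/5 = 21/55
Rounded to 4 decimal places: U = 0.3818
RM (Liu & Layland) bound for 2 tasks = 0.828427; compare with U = 21/55 (approx. 0.381818)
U <= bound, so schedulable by RM sufficient condition.

0.3818


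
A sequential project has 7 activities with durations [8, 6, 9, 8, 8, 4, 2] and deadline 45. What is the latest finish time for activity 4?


LF(activity 4) = deadline - sum of successor durations
Successors: activities 5 through 7 with durations [8, 4, 2]
Sum of successor durations = 14
LF = 45 - 14 = 31

31


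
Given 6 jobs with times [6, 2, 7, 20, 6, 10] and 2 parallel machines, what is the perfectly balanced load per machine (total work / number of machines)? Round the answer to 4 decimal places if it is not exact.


Total processing time = 6 + 2 + 7 + 20 + 6 + 10 = 51
Number of machines = 2
Ideal balanced load = 51 / 2 = 25.5

25.5


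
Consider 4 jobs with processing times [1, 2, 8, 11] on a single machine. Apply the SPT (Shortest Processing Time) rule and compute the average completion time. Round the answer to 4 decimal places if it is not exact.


Sort jobs by processing time (SPT order): [1, 2, 8, 11]
Compute completion times sequentially:
  Job 1: processing = 1, completes at 1
  Job 2: processing = 2, completes at 3
  Job 3: processing = 8, completes at 11
  Job 4: processing = 11, completes at 22
Sum of completion times = 37
Average completion time = 37/4 = 9.25

9.25


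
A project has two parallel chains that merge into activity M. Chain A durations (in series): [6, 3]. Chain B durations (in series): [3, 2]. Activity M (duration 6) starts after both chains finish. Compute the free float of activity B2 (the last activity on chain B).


ES(B2) = sum of predecessors on chain B = 3
EF(B2) = ES + duration = 3 + 2 = 5
Successor of B2 is M. ES(M) = max(sum(A), sum(B)) = max(9, 5) = 9
Free float = ES(successor) - EF(current) = 9 - 5 = 4

4


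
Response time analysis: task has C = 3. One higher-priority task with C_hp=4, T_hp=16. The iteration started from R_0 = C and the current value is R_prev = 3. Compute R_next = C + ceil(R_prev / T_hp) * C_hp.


R_next = C + ceil(R_prev / T_hp) * C_hp
ceil(3 / 16) = ceil(0.1875) = 1
Interference = 1 * 4 = 4
R_next = 3 + 4 = 7

7


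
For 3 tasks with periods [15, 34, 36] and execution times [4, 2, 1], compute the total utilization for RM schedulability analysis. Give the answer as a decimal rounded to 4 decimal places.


Compute individual utilizations (exact fractions):
  Task 1: C/T = 4/15 (approx. 0.2667)
  Task 2: C/T = 2/34 = 1/17 (approx. 0.0588)
  Task 3: C/T = 1/36 (approx. 0.0278)
Total utilization U = 4/15 + 1/17 + 1/36 = 1081/3060
Rounded to 4 decimal places: U = 0.3533
RM (Liu & Layland) bound for 3 tasks = 0.779763; compare with U = 1081/3060 (approx. 0.353268)
U <= bound, so schedulable by RM sufficient condition.

0.3533


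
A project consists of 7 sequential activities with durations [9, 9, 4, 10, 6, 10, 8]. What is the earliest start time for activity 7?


Activity 7 starts after activities 1 through 6 complete.
Predecessor durations: [9, 9, 4, 10, 6, 10]
ES = 9 + 9 + 4 + 10 + 6 + 10 = 48

48


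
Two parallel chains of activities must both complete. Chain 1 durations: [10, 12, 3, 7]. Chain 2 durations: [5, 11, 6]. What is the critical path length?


Path A total = 10 + 12 + 3 + 7 = 32
Path B total = 5 + 11 + 6 = 22
Critical path = longest path = max(32, 22) = 32

32


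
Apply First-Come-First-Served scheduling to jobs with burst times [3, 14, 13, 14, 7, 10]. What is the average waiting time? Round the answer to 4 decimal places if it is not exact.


FCFS order (as given): [3, 14, 13, 14, 7, 10]
Waiting times:
  Job 1: wait = 0
  Job 2: wait = 3
  Job 3: wait = 17
  Job 4: wait = 30
  Job 5: wait = 44
  Job 6: wait = 51
Sum of waiting times = 145
Average waiting time = 145/6 = 24.1667

24.1667


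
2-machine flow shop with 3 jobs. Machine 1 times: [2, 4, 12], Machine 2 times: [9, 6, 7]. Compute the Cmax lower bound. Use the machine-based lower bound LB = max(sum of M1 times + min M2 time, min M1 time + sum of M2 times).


LB1 = sum(M1 times) + min(M2 times) = 18 + 6 = 24
LB2 = min(M1 times) + sum(M2 times) = 2 + 22 = 24
Lower bound = max(LB1, LB2) = max(24, 24) = 24

24


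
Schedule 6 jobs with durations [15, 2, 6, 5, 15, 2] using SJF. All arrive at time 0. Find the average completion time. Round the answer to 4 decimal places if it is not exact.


SJF order (ascending): [2, 2, 5, 6, 15, 15]
Completion times:
  Job 1: burst=2, C=2
  Job 2: burst=2, C=4
  Job 3: burst=5, C=9
  Job 4: burst=6, C=15
  Job 5: burst=15, C=30
  Job 6: burst=15, C=45
Average completion = 105/6 = 17.5

17.5


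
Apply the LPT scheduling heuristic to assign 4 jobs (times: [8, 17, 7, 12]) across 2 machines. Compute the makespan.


Sort jobs in decreasing order (LPT): [17, 12, 8, 7]
Assign each job to the least loaded machine:
  Machine 1: jobs [17, 7], load = 24
  Machine 2: jobs [12, 8], load = 20
Makespan = max load = 24

24


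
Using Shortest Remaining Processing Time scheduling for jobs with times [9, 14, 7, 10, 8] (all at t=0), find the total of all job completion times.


Since all jobs arrive at t=0, SRPT equals SPT ordering.
SPT order: [7, 8, 9, 10, 14]
Completion times:
  Job 1: p=7, C=7
  Job 2: p=8, C=15
  Job 3: p=9, C=24
  Job 4: p=10, C=34
  Job 5: p=14, C=48
Total completion time = 7 + 15 + 24 + 34 + 48 = 128

128


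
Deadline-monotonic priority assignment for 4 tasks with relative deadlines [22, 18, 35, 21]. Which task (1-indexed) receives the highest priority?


Sort tasks by relative deadline (ascending):
  Task 2: deadline = 18
  Task 4: deadline = 21
  Task 1: deadline = 22
  Task 3: deadline = 35
Priority order (highest first): [2, 4, 1, 3]
Highest priority task = 2

2


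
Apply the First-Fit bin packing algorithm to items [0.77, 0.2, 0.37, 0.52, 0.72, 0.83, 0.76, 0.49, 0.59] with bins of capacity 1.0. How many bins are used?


Place items sequentially using First-Fit:
  Item 0.77 -> new Bin 1
  Item 0.2 -> Bin 1 (now 0.97)
  Item 0.37 -> new Bin 2
  Item 0.52 -> Bin 2 (now 0.89)
  Item 0.72 -> new Bin 3
  Item 0.83 -> new Bin 4
  Item 0.76 -> new Bin 5
  Item 0.49 -> new Bin 6
  Item 0.59 -> new Bin 7
Total bins used = 7

7


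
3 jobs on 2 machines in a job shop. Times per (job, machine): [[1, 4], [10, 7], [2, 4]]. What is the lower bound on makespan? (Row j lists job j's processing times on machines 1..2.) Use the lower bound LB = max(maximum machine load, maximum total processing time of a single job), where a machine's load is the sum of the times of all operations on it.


Machine loads:
  Machine 1: 1 + 10 + 2 = 13
  Machine 2: 4 + 7 + 4 = 15
Max machine load = 15
Job totals:
  Job 1: 5
  Job 2: 17
  Job 3: 6
Max job total = 17
Lower bound = max(15, 17) = 17

17


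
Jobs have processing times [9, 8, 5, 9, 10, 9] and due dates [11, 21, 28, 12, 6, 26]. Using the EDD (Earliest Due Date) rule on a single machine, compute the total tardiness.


Sort by due date (EDD order): [(10, 6), (9, 11), (9, 12), (8, 21), (9, 26), (5, 28)]
Compute completion times and tardiness:
  Job 1: p=10, d=6, C=10, tardiness=max(0,10-6)=4
  Job 2: p=9, d=11, C=19, tardiness=max(0,19-11)=8
  Job 3: p=9, d=12, C=28, tardiness=max(0,28-12)=16
  Job 4: p=8, d=21, C=36, tardiness=max(0,36-21)=15
  Job 5: p=9, d=26, C=45, tardiness=max(0,45-26)=19
  Job 6: p=5, d=28, C=50, tardiness=max(0,50-28)=22
Total tardiness = 84

84


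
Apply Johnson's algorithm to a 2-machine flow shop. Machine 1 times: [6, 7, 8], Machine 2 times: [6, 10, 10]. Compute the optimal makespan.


Apply Johnson's rule:
  Group 1 (a <= b): [(1, 6, 6), (2, 7, 10), (3, 8, 10)]
  Group 2 (a > b): []
Optimal job order: [1, 2, 3]
Schedule:
  Job 1: M1 done at 6, M2 done at 12
  Job 2: M1 done at 13, M2 done at 23
  Job 3: M1 done at 21, M2 done at 33
Makespan = 33

33


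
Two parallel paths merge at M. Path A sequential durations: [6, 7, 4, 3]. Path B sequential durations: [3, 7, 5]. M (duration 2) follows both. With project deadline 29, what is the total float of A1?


Forward pass: ES(A1) = sum of predecessors on chain A = 0
EF = ES + duration = 0 + 6 = 6
Backward pass: LF(M) = deadline = 29; LS(M) = 29 - 2 = 27
LF(A1) = LS(M) - sum(successors on chain A) = 27 - 14 = 13
LS = LF - duration = 13 - 6 = 7
Total float = LS - ES = 7 - 0 = 7

7


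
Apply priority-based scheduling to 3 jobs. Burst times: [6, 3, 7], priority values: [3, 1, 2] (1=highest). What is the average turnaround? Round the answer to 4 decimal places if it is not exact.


Sort by priority (ascending = highest first):
Order: [(1, 3), (2, 7), (3, 6)]
Completion times:
  Priority 1, burst=3, C=3
  Priority 2, burst=7, C=10
  Priority 3, burst=6, C=16
Average turnaround = 29/3 = 9.6667

9.6667


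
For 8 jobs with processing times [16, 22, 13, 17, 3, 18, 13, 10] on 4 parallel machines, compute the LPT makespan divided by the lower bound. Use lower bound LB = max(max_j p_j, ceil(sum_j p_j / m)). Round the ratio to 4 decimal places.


LPT order: [22, 18, 17, 16, 13, 13, 10, 3]
Machine loads after assignment: [25, 28, 30, 29]
LPT makespan = 30
Lower bound = max(max_job, ceil(total/4)) = max(22, 28) = 28
Ratio = 30 / 28 = 1.0714

1.0714


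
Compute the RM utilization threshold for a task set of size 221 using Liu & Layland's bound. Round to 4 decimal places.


Compute 2^(1/221) = 1.0031413363
Subtract 1: 1.0031413363 - 1 = 0.0031413363
Multiply by n: 221 * 0.0031413363 = 0.6942353223
Round to 4 dp: 0.6942

0.6942


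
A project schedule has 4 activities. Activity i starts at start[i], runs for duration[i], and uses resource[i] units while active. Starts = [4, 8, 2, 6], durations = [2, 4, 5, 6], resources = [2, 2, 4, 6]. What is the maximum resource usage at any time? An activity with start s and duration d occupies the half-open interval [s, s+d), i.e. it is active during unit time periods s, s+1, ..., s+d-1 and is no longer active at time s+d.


Each activity i is active on [start_i, start_i + duration_i).
Compute total resource usage per time slot:
  t=0: active resources = [], total = 0
  t=1: active resources = [], total = 0
  t=2: active resources = [4], total = 4
  t=3: active resources = [4], total = 4
  t=4: active resources = [2, 4], total = 6
  t=5: active resources = [2, 4], total = 6
  t=6: active resources = [4, 6], total = 10
  t=7: active resources = [6], total = 6
  t=8: active resources = [2, 6], total = 8
  t=9: active resources = [2, 6], total = 8
  t=10: active resources = [2, 6], total = 8
  t=11: active resources = [2, 6], total = 8
Peak resource demand = 10

10


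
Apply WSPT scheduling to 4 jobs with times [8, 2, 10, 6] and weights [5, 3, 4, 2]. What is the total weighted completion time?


Compute p/w ratios and sort ascending (WSPT): [(2, 3), (8, 5), (10, 4), (6, 2)]
Compute weighted completion times:
  Job (p=2,w=3): C=2, w*C=3*2=6
  Job (p=8,w=5): C=10, w*C=5*10=50
  Job (p=10,w=4): C=20, w*C=4*20=80
  Job (p=6,w=2): C=26, w*C=2*26=52
Total weighted completion time = 188

188


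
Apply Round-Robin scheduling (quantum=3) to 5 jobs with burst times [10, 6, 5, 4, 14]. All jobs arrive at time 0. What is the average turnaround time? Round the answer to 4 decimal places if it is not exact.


Time quantum = 3
Execution trace:
  J1 runs 3 units, time = 3
  J2 runs 3 units, time = 6
  J3 runs 3 units, time = 9
  J4 runs 3 units, time = 12
  J5 runs 3 units, time = 15
  J1 runs 3 units, time = 18
  J2 runs 3 units, time = 21
  J3 runs 2 units, time = 23
  J4 runs 1 units, time = 24
  J5 runs 3 units, time = 27
  J1 runs 3 units, time = 30
  J5 runs 3 units, time = 33
  J1 runs 1 units, time = 34
  J5 runs 3 units, time = 37
  J5 runs 2 units, time = 39
Finish times: [34, 21, 23, 24, 39]
Average turnaround = 141/5 = 28.2

28.2


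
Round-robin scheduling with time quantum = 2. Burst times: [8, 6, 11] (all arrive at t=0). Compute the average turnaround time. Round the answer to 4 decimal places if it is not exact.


Time quantum = 2
Execution trace:
  J1 runs 2 units, time = 2
  J2 runs 2 units, time = 4
  J3 runs 2 units, time = 6
  J1 runs 2 units, time = 8
  J2 runs 2 units, time = 10
  J3 runs 2 units, time = 12
  J1 runs 2 units, time = 14
  J2 runs 2 units, time = 16
  J3 runs 2 units, time = 18
  J1 runs 2 units, time = 20
  J3 runs 2 units, time = 22
  J3 runs 2 units, time = 24
  J3 runs 1 units, time = 25
Finish times: [20, 16, 25]
Average turnaround = 61/3 = 20.3333

20.3333


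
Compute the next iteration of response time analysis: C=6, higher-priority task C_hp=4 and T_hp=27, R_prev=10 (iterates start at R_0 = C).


R_next = C + ceil(R_prev / T_hp) * C_hp
ceil(10 / 27) = ceil(0.3704) = 1
Interference = 1 * 4 = 4
R_next = 6 + 4 = 10
R_next = R_prev, so the iteration has converged (response time = 10).

10


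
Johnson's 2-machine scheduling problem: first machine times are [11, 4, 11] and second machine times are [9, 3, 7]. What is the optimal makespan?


Apply Johnson's rule:
  Group 1 (a <= b): []
  Group 2 (a > b): [(1, 11, 9), (3, 11, 7), (2, 4, 3)]
Optimal job order: [1, 3, 2]
Schedule:
  Job 1: M1 done at 11, M2 done at 20
  Job 3: M1 done at 22, M2 done at 29
  Job 2: M1 done at 26, M2 done at 32
Makespan = 32

32


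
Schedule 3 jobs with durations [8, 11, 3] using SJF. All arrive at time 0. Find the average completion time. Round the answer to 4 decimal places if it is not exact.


SJF order (ascending): [3, 8, 11]
Completion times:
  Job 1: burst=3, C=3
  Job 2: burst=8, C=11
  Job 3: burst=11, C=22
Average completion = 36/3 = 12.0

12.0


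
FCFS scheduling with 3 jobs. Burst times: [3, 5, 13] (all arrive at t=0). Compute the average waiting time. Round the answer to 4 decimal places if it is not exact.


FCFS order (as given): [3, 5, 13]
Waiting times:
  Job 1: wait = 0
  Job 2: wait = 3
  Job 3: wait = 8
Sum of waiting times = 11
Average waiting time = 11/3 = 3.6667

3.6667


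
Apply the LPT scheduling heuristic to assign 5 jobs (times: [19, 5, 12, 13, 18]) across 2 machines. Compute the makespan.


Sort jobs in decreasing order (LPT): [19, 18, 13, 12, 5]
Assign each job to the least loaded machine:
  Machine 1: jobs [19, 12, 5], load = 36
  Machine 2: jobs [18, 13], load = 31
Makespan = max load = 36

36


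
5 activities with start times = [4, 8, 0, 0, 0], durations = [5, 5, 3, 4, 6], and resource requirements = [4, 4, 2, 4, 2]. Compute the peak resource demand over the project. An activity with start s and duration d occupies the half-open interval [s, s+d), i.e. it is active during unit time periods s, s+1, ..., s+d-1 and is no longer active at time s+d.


Each activity i is active on [start_i, start_i + duration_i).
Compute total resource usage per time slot:
  t=0: active resources = [2, 4, 2], total = 8
  t=1: active resources = [2, 4, 2], total = 8
  t=2: active resources = [2, 4, 2], total = 8
  t=3: active resources = [4, 2], total = 6
  t=4: active resources = [4, 2], total = 6
  t=5: active resources = [4, 2], total = 6
  t=6: active resources = [4], total = 4
  t=7: active resources = [4], total = 4
  t=8: active resources = [4, 4], total = 8
  t=9: active resources = [4], total = 4
  t=10: active resources = [4], total = 4
  t=11: active resources = [4], total = 4
  t=12: active resources = [4], total = 4
Peak resource demand = 8

8


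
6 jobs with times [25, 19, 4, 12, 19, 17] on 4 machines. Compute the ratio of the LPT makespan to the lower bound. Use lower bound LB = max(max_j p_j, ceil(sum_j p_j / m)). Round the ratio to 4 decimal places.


LPT order: [25, 19, 19, 17, 12, 4]
Machine loads after assignment: [25, 23, 19, 29]
LPT makespan = 29
Lower bound = max(max_job, ceil(total/4)) = max(25, 24) = 25
Ratio = 29 / 25 = 1.16

1.16


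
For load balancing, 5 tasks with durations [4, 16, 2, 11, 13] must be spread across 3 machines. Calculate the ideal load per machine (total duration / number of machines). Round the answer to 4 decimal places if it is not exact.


Total processing time = 4 + 16 + 2 + 11 + 13 = 46
Number of machines = 3
Ideal balanced load = 46 / 3 = 15.3333

15.3333


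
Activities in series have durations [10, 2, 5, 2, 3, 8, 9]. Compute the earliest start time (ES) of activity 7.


Activity 7 starts after activities 1 through 6 complete.
Predecessor durations: [10, 2, 5, 2, 3, 8]
ES = 10 + 2 + 5 + 2 + 3 + 8 = 30

30


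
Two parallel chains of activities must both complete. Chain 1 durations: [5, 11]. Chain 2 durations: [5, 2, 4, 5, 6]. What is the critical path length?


Path A total = 5 + 11 = 16
Path B total = 5 + 2 + 4 + 5 + 6 = 22
Critical path = longest path = max(16, 22) = 22

22


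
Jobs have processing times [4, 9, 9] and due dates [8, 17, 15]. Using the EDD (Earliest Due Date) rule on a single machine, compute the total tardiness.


Sort by due date (EDD order): [(4, 8), (9, 15), (9, 17)]
Compute completion times and tardiness:
  Job 1: p=4, d=8, C=4, tardiness=max(0,4-8)=0
  Job 2: p=9, d=15, C=13, tardiness=max(0,13-15)=0
  Job 3: p=9, d=17, C=22, tardiness=max(0,22-17)=5
Total tardiness = 5

5


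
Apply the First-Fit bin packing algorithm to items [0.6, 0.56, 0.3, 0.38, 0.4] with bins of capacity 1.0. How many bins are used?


Place items sequentially using First-Fit:
  Item 0.6 -> new Bin 1
  Item 0.56 -> new Bin 2
  Item 0.3 -> Bin 1 (now 0.9)
  Item 0.38 -> Bin 2 (now 0.94)
  Item 0.4 -> new Bin 3
Total bins used = 3

3


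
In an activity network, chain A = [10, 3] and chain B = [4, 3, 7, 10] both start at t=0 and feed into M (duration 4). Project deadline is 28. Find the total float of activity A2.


Forward pass: ES(A2) = sum of predecessors on chain A = 10
EF = ES + duration = 10 + 3 = 13
Backward pass: LF(M) = deadline = 28; LS(M) = 28 - 4 = 24
LF(A2) = LS(M) - sum(successors on chain A) = 24 - 0 = 24
LS = LF - duration = 24 - 3 = 21
Total float = LS - ES = 21 - 10 = 11

11


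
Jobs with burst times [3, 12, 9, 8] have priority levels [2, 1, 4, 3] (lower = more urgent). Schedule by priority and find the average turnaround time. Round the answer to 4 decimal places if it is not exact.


Sort by priority (ascending = highest first):
Order: [(1, 12), (2, 3), (3, 8), (4, 9)]
Completion times:
  Priority 1, burst=12, C=12
  Priority 2, burst=3, C=15
  Priority 3, burst=8, C=23
  Priority 4, burst=9, C=32
Average turnaround = 82/4 = 20.5

20.5


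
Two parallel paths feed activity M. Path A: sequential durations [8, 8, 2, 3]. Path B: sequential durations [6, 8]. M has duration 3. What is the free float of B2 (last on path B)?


ES(B2) = sum of predecessors on chain B = 6
EF(B2) = ES + duration = 6 + 8 = 14
Successor of B2 is M. ES(M) = max(sum(A), sum(B)) = max(21, 14) = 21
Free float = ES(successor) - EF(current) = 21 - 14 = 7

7


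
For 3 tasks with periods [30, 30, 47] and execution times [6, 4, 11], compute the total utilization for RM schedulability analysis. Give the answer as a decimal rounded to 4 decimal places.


Compute individual utilizations (exact fractions):
  Task 1: C/T = 6/30 = 1/5 (approx. 0.2)
  Task 2: C/T = 4/30 = 2/15 (approx. 0.1333)
  Task 3: C/T = 11/47 (approx. 0.234)
Total utilization U = 1/5 + 2/15 + 11/47 = 80/141
Rounded to 4 decimal places: U = 0.5674
RM (Liu & Layland) bound for 3 tasks = 0.779763; compare with U = 80/141 (approx. 0.567376)
U <= bound, so schedulable by RM sufficient condition.

0.5674


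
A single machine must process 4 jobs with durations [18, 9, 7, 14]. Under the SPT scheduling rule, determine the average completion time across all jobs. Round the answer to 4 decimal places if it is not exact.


Sort jobs by processing time (SPT order): [7, 9, 14, 18]
Compute completion times sequentially:
  Job 1: processing = 7, completes at 7
  Job 2: processing = 9, completes at 16
  Job 3: processing = 14, completes at 30
  Job 4: processing = 18, completes at 48
Sum of completion times = 101
Average completion time = 101/4 = 25.25

25.25


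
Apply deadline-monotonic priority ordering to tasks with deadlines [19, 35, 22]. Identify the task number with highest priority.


Sort tasks by relative deadline (ascending):
  Task 1: deadline = 19
  Task 3: deadline = 22
  Task 2: deadline = 35
Priority order (highest first): [1, 3, 2]
Highest priority task = 1

1


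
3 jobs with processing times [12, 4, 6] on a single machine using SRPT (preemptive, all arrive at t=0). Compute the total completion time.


Since all jobs arrive at t=0, SRPT equals SPT ordering.
SPT order: [4, 6, 12]
Completion times:
  Job 1: p=4, C=4
  Job 2: p=6, C=10
  Job 3: p=12, C=22
Total completion time = 4 + 10 + 22 = 36

36


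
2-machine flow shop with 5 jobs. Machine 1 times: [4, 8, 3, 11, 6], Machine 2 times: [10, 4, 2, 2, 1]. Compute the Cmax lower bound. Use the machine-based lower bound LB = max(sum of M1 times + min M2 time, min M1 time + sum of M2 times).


LB1 = sum(M1 times) + min(M2 times) = 32 + 1 = 33
LB2 = min(M1 times) + sum(M2 times) = 3 + 19 = 22
Lower bound = max(LB1, LB2) = max(33, 22) = 33

33


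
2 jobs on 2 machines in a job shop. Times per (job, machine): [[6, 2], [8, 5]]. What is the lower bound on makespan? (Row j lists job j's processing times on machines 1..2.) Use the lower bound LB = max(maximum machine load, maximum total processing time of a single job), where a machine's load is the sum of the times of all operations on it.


Machine loads:
  Machine 1: 6 + 8 = 14
  Machine 2: 2 + 5 = 7
Max machine load = 14
Job totals:
  Job 1: 8
  Job 2: 13
Max job total = 13
Lower bound = max(14, 13) = 14

14


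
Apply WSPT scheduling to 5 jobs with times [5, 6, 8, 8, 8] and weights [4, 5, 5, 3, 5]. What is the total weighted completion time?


Compute p/w ratios and sort ascending (WSPT): [(6, 5), (5, 4), (8, 5), (8, 5), (8, 3)]
Compute weighted completion times:
  Job (p=6,w=5): C=6, w*C=5*6=30
  Job (p=5,w=4): C=11, w*C=4*11=44
  Job (p=8,w=5): C=19, w*C=5*19=95
  Job (p=8,w=5): C=27, w*C=5*27=135
  Job (p=8,w=3): C=35, w*C=3*35=105
Total weighted completion time = 409

409


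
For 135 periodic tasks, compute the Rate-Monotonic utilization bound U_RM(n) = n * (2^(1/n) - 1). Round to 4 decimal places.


Compute 2^(1/135) = 1.0051476273
Subtract 1: 1.0051476273 - 1 = 0.0051476273
Multiply by n: 135 * 0.0051476273 = 0.6949296855
Round to 4 dp: 0.6949

0.6949


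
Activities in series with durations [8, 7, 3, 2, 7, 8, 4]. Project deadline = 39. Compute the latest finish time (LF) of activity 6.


LF(activity 6) = deadline - sum of successor durations
Successors: activities 7 through 7 with durations [4]
Sum of successor durations = 4
LF = 39 - 4 = 35

35


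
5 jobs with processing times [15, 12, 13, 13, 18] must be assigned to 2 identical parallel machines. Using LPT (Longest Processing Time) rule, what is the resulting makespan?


Sort jobs in decreasing order (LPT): [18, 15, 13, 13, 12]
Assign each job to the least loaded machine:
  Machine 1: jobs [18, 13], load = 31
  Machine 2: jobs [15, 13, 12], load = 40
Makespan = max load = 40

40


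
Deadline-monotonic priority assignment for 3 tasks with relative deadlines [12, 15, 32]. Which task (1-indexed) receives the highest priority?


Sort tasks by relative deadline (ascending):
  Task 1: deadline = 12
  Task 2: deadline = 15
  Task 3: deadline = 32
Priority order (highest first): [1, 2, 3]
Highest priority task = 1

1


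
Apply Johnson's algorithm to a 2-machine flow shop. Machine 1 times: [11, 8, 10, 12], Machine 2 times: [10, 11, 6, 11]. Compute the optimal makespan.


Apply Johnson's rule:
  Group 1 (a <= b): [(2, 8, 11)]
  Group 2 (a > b): [(4, 12, 11), (1, 11, 10), (3, 10, 6)]
Optimal job order: [2, 4, 1, 3]
Schedule:
  Job 2: M1 done at 8, M2 done at 19
  Job 4: M1 done at 20, M2 done at 31
  Job 1: M1 done at 31, M2 done at 41
  Job 3: M1 done at 41, M2 done at 47
Makespan = 47

47


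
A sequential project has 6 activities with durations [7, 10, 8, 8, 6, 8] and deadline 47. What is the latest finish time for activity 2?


LF(activity 2) = deadline - sum of successor durations
Successors: activities 3 through 6 with durations [8, 8, 6, 8]
Sum of successor durations = 30
LF = 47 - 30 = 17

17


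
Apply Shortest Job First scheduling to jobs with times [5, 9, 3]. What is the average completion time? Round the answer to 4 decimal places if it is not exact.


SJF order (ascending): [3, 5, 9]
Completion times:
  Job 1: burst=3, C=3
  Job 2: burst=5, C=8
  Job 3: burst=9, C=17
Average completion = 28/3 = 9.3333

9.3333


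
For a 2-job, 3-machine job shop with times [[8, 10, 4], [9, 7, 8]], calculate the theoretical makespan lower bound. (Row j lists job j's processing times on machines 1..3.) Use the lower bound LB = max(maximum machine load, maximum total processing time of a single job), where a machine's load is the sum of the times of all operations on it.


Machine loads:
  Machine 1: 8 + 9 = 17
  Machine 2: 10 + 7 = 17
  Machine 3: 4 + 8 = 12
Max machine load = 17
Job totals:
  Job 1: 22
  Job 2: 24
Max job total = 24
Lower bound = max(17, 24) = 24

24


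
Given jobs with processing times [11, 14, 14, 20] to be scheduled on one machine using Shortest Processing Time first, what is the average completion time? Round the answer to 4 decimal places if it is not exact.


Sort jobs by processing time (SPT order): [11, 14, 14, 20]
Compute completion times sequentially:
  Job 1: processing = 11, completes at 11
  Job 2: processing = 14, completes at 25
  Job 3: processing = 14, completes at 39
  Job 4: processing = 20, completes at 59
Sum of completion times = 134
Average completion time = 134/4 = 33.5

33.5


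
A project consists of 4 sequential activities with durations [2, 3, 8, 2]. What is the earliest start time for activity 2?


Activity 2 starts after activities 1 through 1 complete.
Predecessor durations: [2]
ES = 2 = 2

2


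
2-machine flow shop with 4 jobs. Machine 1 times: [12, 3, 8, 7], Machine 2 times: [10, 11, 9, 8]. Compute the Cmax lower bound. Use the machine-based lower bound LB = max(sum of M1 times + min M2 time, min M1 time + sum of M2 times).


LB1 = sum(M1 times) + min(M2 times) = 30 + 8 = 38
LB2 = min(M1 times) + sum(M2 times) = 3 + 38 = 41
Lower bound = max(LB1, LB2) = max(38, 41) = 41

41


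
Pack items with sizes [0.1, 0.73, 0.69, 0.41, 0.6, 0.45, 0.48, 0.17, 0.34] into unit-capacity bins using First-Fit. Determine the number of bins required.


Place items sequentially using First-Fit:
  Item 0.1 -> new Bin 1
  Item 0.73 -> Bin 1 (now 0.83)
  Item 0.69 -> new Bin 2
  Item 0.41 -> new Bin 3
  Item 0.6 -> new Bin 4
  Item 0.45 -> Bin 3 (now 0.86)
  Item 0.48 -> new Bin 5
  Item 0.17 -> Bin 1 (now 1.0)
  Item 0.34 -> Bin 4 (now 0.94)
Total bins used = 5

5


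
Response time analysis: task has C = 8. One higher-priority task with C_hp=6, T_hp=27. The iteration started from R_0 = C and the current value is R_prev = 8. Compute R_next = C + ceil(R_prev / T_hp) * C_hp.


R_next = C + ceil(R_prev / T_hp) * C_hp
ceil(8 / 27) = ceil(0.2963) = 1
Interference = 1 * 6 = 6
R_next = 8 + 6 = 14

14


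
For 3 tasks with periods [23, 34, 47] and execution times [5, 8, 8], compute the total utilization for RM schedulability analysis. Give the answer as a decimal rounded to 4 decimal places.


Compute individual utilizations (exact fractions):
  Task 1: C/T = 5/23 (approx. 0.2174)
  Task 2: C/T = 8/34 = 4/17 (approx. 0.2353)
  Task 3: C/T = 8/47 (approx. 0.1702)
Total utilization U = 5/23 + 4/17 + 8/47 = 11447/18377
Rounded to 4 decimal places: U = 0.6229
RM (Liu & Layland) bound for 3 tasks = 0.779763; compare with U = 11447/18377 (approx. 0.622898)
U <= bound, so schedulable by RM sufficient condition.

0.6229


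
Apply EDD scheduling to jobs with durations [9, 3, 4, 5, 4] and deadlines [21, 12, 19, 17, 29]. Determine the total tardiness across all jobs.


Sort by due date (EDD order): [(3, 12), (5, 17), (4, 19), (9, 21), (4, 29)]
Compute completion times and tardiness:
  Job 1: p=3, d=12, C=3, tardiness=max(0,3-12)=0
  Job 2: p=5, d=17, C=8, tardiness=max(0,8-17)=0
  Job 3: p=4, d=19, C=12, tardiness=max(0,12-19)=0
  Job 4: p=9, d=21, C=21, tardiness=max(0,21-21)=0
  Job 5: p=4, d=29, C=25, tardiness=max(0,25-29)=0
Total tardiness = 0

0


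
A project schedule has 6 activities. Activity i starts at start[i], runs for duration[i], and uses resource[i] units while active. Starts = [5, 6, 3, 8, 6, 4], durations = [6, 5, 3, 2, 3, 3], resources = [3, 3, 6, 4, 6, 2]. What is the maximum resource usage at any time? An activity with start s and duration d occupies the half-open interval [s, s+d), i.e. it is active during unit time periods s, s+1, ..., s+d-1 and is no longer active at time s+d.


Each activity i is active on [start_i, start_i + duration_i).
Compute total resource usage per time slot:
  t=0: active resources = [], total = 0
  t=1: active resources = [], total = 0
  t=2: active resources = [], total = 0
  t=3: active resources = [6], total = 6
  t=4: active resources = [6, 2], total = 8
  t=5: active resources = [3, 6, 2], total = 11
  t=6: active resources = [3, 3, 6, 2], total = 14
  t=7: active resources = [3, 3, 6], total = 12
  t=8: active resources = [3, 3, 4, 6], total = 16
  t=9: active resources = [3, 3, 4], total = 10
  t=10: active resources = [3, 3], total = 6
Peak resource demand = 16

16


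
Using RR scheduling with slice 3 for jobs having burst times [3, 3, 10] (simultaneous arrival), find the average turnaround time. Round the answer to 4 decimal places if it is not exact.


Time quantum = 3
Execution trace:
  J1 runs 3 units, time = 3
  J2 runs 3 units, time = 6
  J3 runs 3 units, time = 9
  J3 runs 3 units, time = 12
  J3 runs 3 units, time = 15
  J3 runs 1 units, time = 16
Finish times: [3, 6, 16]
Average turnaround = 25/3 = 8.3333

8.3333


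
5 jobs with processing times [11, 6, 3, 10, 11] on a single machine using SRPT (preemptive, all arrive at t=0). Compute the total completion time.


Since all jobs arrive at t=0, SRPT equals SPT ordering.
SPT order: [3, 6, 10, 11, 11]
Completion times:
  Job 1: p=3, C=3
  Job 2: p=6, C=9
  Job 3: p=10, C=19
  Job 4: p=11, C=30
  Job 5: p=11, C=41
Total completion time = 3 + 9 + 19 + 30 + 41 = 102

102


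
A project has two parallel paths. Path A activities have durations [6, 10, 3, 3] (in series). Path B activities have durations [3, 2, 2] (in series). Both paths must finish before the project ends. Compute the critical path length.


Path A total = 6 + 10 + 3 + 3 = 22
Path B total = 3 + 2 + 2 = 7
Critical path = longest path = max(22, 7) = 22

22


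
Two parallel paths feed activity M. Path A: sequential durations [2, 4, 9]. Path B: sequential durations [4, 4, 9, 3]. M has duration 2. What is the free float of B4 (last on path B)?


ES(B4) = sum of predecessors on chain B = 17
EF(B4) = ES + duration = 17 + 3 = 20
Successor of B4 is M. ES(M) = max(sum(A), sum(B)) = max(15, 20) = 20
Free float = ES(successor) - EF(current) = 20 - 20 = 0

0


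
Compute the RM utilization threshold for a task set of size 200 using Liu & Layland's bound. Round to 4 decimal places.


Compute 2^(1/200) = 1.0034717485
Subtract 1: 1.0034717485 - 1 = 0.0034717485
Multiply by n: 200 * 0.0034717485 = 0.6943497000
Round to 4 dp: 0.6943

0.6943


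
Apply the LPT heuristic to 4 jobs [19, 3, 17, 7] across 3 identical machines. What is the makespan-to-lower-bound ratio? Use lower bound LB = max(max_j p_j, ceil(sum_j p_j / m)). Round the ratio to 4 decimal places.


LPT order: [19, 17, 7, 3]
Machine loads after assignment: [19, 17, 10]
LPT makespan = 19
Lower bound = max(max_job, ceil(total/3)) = max(19, 16) = 19
Ratio = 19 / 19 = 1.0

1.0


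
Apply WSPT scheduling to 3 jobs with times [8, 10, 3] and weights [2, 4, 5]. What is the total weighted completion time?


Compute p/w ratios and sort ascending (WSPT): [(3, 5), (10, 4), (8, 2)]
Compute weighted completion times:
  Job (p=3,w=5): C=3, w*C=5*3=15
  Job (p=10,w=4): C=13, w*C=4*13=52
  Job (p=8,w=2): C=21, w*C=2*21=42
Total weighted completion time = 109

109


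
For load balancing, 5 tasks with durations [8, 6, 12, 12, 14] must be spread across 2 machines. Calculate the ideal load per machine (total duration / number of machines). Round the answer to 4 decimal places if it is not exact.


Total processing time = 8 + 6 + 12 + 12 + 14 = 52
Number of machines = 2
Ideal balanced load = 52 / 2 = 26.0

26.0


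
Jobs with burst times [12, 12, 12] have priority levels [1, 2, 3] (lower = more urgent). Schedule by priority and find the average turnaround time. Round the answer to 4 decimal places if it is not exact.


Sort by priority (ascending = highest first):
Order: [(1, 12), (2, 12), (3, 12)]
Completion times:
  Priority 1, burst=12, C=12
  Priority 2, burst=12, C=24
  Priority 3, burst=12, C=36
Average turnaround = 72/3 = 24.0

24.0


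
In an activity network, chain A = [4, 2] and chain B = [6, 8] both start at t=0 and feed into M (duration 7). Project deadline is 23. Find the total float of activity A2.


Forward pass: ES(A2) = sum of predecessors on chain A = 4
EF = ES + duration = 4 + 2 = 6
Backward pass: LF(M) = deadline = 23; LS(M) = 23 - 7 = 16
LF(A2) = LS(M) - sum(successors on chain A) = 16 - 0 = 16
LS = LF - duration = 16 - 2 = 14
Total float = LS - ES = 14 - 4 = 10

10


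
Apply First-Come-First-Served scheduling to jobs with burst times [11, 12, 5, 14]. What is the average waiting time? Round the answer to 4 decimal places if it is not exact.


FCFS order (as given): [11, 12, 5, 14]
Waiting times:
  Job 1: wait = 0
  Job 2: wait = 11
  Job 3: wait = 23
  Job 4: wait = 28
Sum of waiting times = 62
Average waiting time = 62/4 = 15.5

15.5


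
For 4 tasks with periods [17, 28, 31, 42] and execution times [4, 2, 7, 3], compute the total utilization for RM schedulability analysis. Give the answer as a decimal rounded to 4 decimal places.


Compute individual utilizations (exact fractions):
  Task 1: C/T = 4/17 (approx. 0.2353)
  Task 2: C/T = 2/28 = 1/14 (approx. 0.0714)
  Task 3: C/T = 7/31 (approx. 0.2258)
  Task 4: C/T = 3/42 = 1/14 (approx. 0.0714)
Total utilization U = 4/17 + 1/14 + 7/31 + 1/14 = 2228/3689
Rounded to 4 decimal places: U = 0.6040
RM (Liu & Layland) bound for 4 tasks = 0.756828; compare with U = 2228/3689 (approx. 0.603958)
U <= bound, so schedulable by RM sufficient condition.

0.6040


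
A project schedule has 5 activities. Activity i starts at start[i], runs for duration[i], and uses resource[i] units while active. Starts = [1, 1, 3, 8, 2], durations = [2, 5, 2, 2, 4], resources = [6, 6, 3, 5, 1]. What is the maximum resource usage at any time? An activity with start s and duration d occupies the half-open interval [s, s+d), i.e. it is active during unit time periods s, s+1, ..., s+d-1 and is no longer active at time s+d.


Each activity i is active on [start_i, start_i + duration_i).
Compute total resource usage per time slot:
  t=0: active resources = [], total = 0
  t=1: active resources = [6, 6], total = 12
  t=2: active resources = [6, 6, 1], total = 13
  t=3: active resources = [6, 3, 1], total = 10
  t=4: active resources = [6, 3, 1], total = 10
  t=5: active resources = [6, 1], total = 7
  t=6: active resources = [], total = 0
  t=7: active resources = [], total = 0
  t=8: active resources = [5], total = 5
  t=9: active resources = [5], total = 5
Peak resource demand = 13

13


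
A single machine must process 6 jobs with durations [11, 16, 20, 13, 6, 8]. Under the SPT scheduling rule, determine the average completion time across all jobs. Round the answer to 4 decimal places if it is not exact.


Sort jobs by processing time (SPT order): [6, 8, 11, 13, 16, 20]
Compute completion times sequentially:
  Job 1: processing = 6, completes at 6
  Job 2: processing = 8, completes at 14
  Job 3: processing = 11, completes at 25
  Job 4: processing = 13, completes at 38
  Job 5: processing = 16, completes at 54
  Job 6: processing = 20, completes at 74
Sum of completion times = 211
Average completion time = 211/6 = 35.1667

35.1667


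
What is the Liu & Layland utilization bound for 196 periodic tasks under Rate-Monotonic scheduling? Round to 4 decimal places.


Compute 2^(1/196) = 1.0035427259
Subtract 1: 1.0035427259 - 1 = 0.0035427259
Multiply by n: 196 * 0.0035427259 = 0.6943742764
Round to 4 dp: 0.6944

0.6944


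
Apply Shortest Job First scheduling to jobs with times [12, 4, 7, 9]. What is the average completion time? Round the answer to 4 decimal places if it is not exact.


SJF order (ascending): [4, 7, 9, 12]
Completion times:
  Job 1: burst=4, C=4
  Job 2: burst=7, C=11
  Job 3: burst=9, C=20
  Job 4: burst=12, C=32
Average completion = 67/4 = 16.75

16.75


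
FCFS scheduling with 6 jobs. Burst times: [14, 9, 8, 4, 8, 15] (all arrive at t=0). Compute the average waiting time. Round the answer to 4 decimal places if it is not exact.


FCFS order (as given): [14, 9, 8, 4, 8, 15]
Waiting times:
  Job 1: wait = 0
  Job 2: wait = 14
  Job 3: wait = 23
  Job 4: wait = 31
  Job 5: wait = 35
  Job 6: wait = 43
Sum of waiting times = 146
Average waiting time = 146/6 = 24.3333

24.3333


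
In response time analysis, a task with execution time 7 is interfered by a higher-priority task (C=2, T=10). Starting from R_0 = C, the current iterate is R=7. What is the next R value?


R_next = C + ceil(R_prev / T_hp) * C_hp
ceil(7 / 10) = ceil(0.7) = 1
Interference = 1 * 2 = 2
R_next = 7 + 2 = 9

9
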